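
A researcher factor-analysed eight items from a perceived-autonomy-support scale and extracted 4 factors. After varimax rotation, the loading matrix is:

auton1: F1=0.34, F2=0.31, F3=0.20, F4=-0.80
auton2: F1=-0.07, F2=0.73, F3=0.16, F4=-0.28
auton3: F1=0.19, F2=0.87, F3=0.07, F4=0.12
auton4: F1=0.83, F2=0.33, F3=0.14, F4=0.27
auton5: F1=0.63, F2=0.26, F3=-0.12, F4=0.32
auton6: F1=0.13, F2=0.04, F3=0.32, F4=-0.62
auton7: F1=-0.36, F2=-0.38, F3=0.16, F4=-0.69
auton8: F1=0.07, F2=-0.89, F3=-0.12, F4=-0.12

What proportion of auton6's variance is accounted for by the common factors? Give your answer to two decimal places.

0.51

h² = 0.13² + 0.04² + 0.32² + (-0.62)² = 0.0169 + 0.0016 + 0.1024 + 0.3844 = 0.5053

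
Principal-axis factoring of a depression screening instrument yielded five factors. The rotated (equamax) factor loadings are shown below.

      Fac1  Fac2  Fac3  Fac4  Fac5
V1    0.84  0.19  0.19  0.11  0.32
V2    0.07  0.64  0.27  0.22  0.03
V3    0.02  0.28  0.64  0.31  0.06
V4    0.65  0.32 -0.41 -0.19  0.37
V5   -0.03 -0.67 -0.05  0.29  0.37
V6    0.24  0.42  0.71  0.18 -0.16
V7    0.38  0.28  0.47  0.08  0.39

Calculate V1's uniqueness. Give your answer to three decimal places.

h² = 0.84² + 0.19² + 0.19² + 0.11² + 0.32² = 0.7056 + 0.0361 + 0.0361 + 0.0121 + 0.1024 = 0.8923
Uniqueness u² = 1 − h² = 1 − 0.8923 = 0.1077

0.108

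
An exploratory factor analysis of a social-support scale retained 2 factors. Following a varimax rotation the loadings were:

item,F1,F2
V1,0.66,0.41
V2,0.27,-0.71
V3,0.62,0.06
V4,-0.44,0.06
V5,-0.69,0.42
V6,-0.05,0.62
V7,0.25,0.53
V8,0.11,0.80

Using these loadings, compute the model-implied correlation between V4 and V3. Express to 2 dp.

r̂ = Σ λ_i·λ_j across factors = (-0.44)(0.62) + (0.06)(0.06)
  = -0.2728 +0.0036 = -0.2692

-0.27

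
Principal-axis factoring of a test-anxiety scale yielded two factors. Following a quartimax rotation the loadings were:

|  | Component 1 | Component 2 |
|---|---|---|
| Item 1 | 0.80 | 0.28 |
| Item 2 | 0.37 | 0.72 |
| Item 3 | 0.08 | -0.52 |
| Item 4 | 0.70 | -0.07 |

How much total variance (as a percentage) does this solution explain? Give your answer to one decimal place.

SS loadings by factor: 1.2733, 0.8721; total = 2.1454.
Total variance with 4 standardized items is 4, so the solution explains 2.1454/4 = 0.5363 = 53.63%.

53.6%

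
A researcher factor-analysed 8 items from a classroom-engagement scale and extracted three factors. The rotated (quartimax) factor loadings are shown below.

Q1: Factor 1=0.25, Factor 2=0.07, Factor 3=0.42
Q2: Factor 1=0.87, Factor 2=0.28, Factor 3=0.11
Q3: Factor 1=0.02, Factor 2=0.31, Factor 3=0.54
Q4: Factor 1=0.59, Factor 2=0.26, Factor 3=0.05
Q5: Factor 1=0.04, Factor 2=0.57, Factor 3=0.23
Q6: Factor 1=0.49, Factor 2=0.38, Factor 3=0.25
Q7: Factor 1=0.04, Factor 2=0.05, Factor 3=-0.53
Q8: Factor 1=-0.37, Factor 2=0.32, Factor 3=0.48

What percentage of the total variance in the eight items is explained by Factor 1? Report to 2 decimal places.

19.35%

SS loadings for Factor 1 = 0.25² + 0.87² + 0.02² + 0.59² + 0.04² + 0.49² + 0.04² + (-0.37)² = 1.5481
With 8 standardized items, total variance = 8. Proportion = 1.5481/8 = 0.1935 → 19.35%.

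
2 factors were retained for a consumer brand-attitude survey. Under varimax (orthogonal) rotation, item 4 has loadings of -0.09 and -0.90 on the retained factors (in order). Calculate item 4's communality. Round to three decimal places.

h² = (-0.09)² + (-0.90)² = 0.0081 + 0.8100 = 0.8181

0.818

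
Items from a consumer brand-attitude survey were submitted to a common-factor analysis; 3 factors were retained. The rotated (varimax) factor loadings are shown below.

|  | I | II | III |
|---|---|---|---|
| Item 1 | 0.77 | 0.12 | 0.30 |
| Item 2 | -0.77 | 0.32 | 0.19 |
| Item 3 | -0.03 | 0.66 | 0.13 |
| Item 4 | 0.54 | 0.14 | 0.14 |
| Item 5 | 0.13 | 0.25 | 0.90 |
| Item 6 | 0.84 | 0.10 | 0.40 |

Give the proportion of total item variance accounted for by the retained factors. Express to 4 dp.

Communalities: 0.6973, 0.7314, 0.4534, 0.3308, 0.8894, 0.8756; Σh² = 3.9779.
Total variance with 6 standardized items is 6, so the solution explains 3.9779/6 = 0.6630.

0.6630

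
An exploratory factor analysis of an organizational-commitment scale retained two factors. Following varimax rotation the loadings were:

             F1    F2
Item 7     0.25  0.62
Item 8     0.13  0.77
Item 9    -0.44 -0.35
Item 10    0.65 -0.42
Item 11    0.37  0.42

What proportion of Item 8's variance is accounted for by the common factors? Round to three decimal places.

0.610

h² = 0.13² + 0.77² = 0.0169 + 0.5929 = 0.6098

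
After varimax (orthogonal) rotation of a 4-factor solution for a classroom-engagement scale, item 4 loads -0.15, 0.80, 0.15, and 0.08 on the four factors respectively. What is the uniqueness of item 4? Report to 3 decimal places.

0.309

h² = (-0.15)² + 0.80² + 0.15² + 0.08² = 0.0225 + 0.6400 + 0.0225 + 0.0064 = 0.6914
Uniqueness u² = 1 − h² = 1 − 0.6914 = 0.3086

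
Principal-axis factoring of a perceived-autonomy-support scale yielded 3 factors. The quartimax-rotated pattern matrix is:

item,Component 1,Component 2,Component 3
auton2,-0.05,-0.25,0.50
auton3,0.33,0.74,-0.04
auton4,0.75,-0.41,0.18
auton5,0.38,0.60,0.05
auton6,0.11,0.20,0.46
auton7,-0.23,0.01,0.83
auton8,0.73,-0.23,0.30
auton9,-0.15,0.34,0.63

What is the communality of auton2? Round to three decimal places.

0.315

h² = (-0.05)² + (-0.25)² + 0.50² = 0.0025 + 0.0625 + 0.2500 = 0.3150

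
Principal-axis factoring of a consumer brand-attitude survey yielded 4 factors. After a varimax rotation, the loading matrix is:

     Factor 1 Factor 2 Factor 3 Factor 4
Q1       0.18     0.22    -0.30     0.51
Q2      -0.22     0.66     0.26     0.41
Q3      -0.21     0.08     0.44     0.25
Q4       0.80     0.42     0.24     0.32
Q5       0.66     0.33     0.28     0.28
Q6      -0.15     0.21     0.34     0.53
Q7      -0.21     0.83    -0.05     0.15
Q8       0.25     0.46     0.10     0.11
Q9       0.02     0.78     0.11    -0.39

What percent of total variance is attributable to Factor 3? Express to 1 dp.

SS loadings for Factor 3 = (-0.30)² + 0.26² + 0.44² + 0.24² + 0.28² + 0.34² + (-0.05)² + 0.10² + 0.11² = 0.6274
With 9 standardized items, total variance = 9. Proportion = 0.6274/9 = 0.0697 → 6.97%.

7.0%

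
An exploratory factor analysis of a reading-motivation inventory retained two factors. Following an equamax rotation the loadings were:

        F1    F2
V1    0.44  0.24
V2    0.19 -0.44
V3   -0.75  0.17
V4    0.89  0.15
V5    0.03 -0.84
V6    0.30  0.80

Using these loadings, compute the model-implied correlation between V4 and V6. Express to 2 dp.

0.39

r̂ = Σ λ_i·λ_j across factors = (0.89)(0.30) + (0.15)(0.80)
  = +0.2670 +0.1200 = 0.3870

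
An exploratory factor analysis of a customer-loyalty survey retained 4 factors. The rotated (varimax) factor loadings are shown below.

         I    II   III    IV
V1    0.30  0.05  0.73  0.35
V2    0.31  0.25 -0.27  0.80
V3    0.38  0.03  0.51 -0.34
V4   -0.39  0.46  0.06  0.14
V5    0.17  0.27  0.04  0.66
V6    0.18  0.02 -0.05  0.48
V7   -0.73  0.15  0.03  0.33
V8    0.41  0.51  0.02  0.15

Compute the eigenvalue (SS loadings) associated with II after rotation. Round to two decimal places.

SS loadings for II = 0.05² + 0.25² + 0.03² + 0.46² + 0.27² + 0.02² + 0.15² + 0.51² = 0.0025 + 0.0625 + 0.0009 + 0.2116 + 0.0729 + 0.0004 + 0.0225 + 0.2601 = 0.6334

0.63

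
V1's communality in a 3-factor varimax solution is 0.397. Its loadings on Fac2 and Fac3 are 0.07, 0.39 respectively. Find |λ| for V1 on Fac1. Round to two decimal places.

0.49

Under orthogonal rotation h² = Σλ², so λ_Fac1² = h² − (0.1570) = 0.397 − 0.1570 = 0.2400.
|λ| = √0.2400 = 0.4899.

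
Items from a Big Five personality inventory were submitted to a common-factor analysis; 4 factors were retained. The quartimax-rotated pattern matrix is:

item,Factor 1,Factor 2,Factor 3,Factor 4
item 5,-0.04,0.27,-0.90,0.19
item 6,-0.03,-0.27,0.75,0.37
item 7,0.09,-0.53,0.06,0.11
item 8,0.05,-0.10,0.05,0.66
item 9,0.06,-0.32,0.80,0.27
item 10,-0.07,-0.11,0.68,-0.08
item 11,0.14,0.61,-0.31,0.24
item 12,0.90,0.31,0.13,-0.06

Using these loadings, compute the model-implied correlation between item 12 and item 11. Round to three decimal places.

r̂ = Σ λ_i·λ_j across factors = (0.90)(0.14) + (0.31)(0.61) + (0.13)(-0.31) + (-0.06)(0.24)
  = +0.1260 +0.1891 -0.0403 -0.0144 = 0.2604

0.260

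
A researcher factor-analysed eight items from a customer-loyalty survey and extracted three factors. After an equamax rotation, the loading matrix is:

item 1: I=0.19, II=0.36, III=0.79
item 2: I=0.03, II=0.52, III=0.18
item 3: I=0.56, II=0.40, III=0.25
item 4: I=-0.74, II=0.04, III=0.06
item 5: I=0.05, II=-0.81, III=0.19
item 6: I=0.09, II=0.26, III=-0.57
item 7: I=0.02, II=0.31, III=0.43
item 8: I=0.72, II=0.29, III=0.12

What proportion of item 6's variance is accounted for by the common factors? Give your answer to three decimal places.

h² = 0.09² + 0.26² + (-0.57)² = 0.0081 + 0.0676 + 0.3249 = 0.4006

0.401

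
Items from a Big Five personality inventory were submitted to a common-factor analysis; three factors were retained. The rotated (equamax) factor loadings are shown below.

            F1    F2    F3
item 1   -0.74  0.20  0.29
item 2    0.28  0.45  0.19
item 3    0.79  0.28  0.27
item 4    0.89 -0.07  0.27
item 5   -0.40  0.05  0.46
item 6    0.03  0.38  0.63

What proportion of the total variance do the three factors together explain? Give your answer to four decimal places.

0.5917

Communalities: 0.6717, 0.3170, 0.7754, 0.8699, 0.3741, 0.5422; Σh² = 3.5503.
Total variance with 6 standardized items is 6, so the solution explains 3.5503/6 = 0.5917.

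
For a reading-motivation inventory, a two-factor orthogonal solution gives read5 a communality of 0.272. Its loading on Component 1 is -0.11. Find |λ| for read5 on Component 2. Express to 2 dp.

0.51

Under orthogonal rotation h² = Σλ², so λ_Component 2² = h² − (0.0121) = 0.272 − 0.0121 = 0.2599.
|λ| = √0.2599 = 0.5098.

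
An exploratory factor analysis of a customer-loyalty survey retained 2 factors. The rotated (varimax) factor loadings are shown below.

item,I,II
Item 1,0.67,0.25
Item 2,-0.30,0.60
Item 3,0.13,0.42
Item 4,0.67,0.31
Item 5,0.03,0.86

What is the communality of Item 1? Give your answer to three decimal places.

0.511

h² = 0.67² + 0.25² = 0.4489 + 0.0625 = 0.5114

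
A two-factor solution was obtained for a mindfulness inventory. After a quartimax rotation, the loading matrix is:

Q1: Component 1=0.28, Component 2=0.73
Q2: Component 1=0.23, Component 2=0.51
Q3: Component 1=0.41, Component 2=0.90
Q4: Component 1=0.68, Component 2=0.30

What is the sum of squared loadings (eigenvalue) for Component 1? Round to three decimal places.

0.762

SS loadings for Component 1 = 0.28² + 0.23² + 0.41² + 0.68² = 0.0784 + 0.0529 + 0.1681 + 0.4624 = 0.7618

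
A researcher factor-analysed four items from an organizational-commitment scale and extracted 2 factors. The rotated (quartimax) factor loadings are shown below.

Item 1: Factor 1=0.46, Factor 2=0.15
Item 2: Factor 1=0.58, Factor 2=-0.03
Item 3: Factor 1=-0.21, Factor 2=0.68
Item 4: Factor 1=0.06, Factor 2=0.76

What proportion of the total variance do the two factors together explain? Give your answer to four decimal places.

SS loadings by factor: 0.5957, 1.0634; total = 1.6591.
Total variance with 4 standardized items is 4, so the solution explains 1.6591/4 = 0.4148.

0.4148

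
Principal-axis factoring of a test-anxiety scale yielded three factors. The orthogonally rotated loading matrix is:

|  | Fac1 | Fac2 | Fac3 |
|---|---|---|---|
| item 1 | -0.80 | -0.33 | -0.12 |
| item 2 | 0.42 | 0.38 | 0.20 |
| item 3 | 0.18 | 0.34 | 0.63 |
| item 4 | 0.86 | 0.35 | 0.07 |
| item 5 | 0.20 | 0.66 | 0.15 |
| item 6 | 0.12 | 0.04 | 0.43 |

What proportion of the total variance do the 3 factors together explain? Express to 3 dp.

SS loadings by factor: 1.6428, 0.9286, 0.6636; total = 3.2350.
Total variance with 6 standardized items is 6, so the solution explains 3.2350/6 = 0.5392.

0.539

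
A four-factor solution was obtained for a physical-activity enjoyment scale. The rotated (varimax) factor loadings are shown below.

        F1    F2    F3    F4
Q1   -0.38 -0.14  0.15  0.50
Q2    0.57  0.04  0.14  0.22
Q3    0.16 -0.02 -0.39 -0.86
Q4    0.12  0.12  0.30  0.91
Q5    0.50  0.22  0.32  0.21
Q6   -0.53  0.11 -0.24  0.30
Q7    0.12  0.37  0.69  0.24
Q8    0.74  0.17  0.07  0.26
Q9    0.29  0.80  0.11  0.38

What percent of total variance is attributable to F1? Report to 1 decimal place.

18.7%

SS loadings for F1 = (-0.38)² + 0.57² + 0.16² + 0.12² + 0.50² + (-0.53)² + 0.12² + 0.74² + 0.29² = 1.6863
With 9 standardized items, total variance = 9. Proportion = 1.6863/9 = 0.1874 → 18.74%.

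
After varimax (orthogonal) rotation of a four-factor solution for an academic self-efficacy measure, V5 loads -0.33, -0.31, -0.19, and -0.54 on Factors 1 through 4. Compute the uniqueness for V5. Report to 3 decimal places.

h² = (-0.33)² + (-0.31)² + (-0.19)² + (-0.54)² = 0.1089 + 0.0961 + 0.0361 + 0.2916 = 0.5327
Uniqueness u² = 1 − h² = 1 − 0.5327 = 0.4673

0.467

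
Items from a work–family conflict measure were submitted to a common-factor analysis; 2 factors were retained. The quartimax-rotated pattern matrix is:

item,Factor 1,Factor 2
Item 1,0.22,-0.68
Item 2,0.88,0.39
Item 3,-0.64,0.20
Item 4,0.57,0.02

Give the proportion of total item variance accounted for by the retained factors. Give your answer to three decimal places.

SS loadings by factor: 1.5573, 0.6549; total = 2.2122.
Total variance with 4 standardized items is 4, so the solution explains 2.2122/4 = 0.5531.

0.553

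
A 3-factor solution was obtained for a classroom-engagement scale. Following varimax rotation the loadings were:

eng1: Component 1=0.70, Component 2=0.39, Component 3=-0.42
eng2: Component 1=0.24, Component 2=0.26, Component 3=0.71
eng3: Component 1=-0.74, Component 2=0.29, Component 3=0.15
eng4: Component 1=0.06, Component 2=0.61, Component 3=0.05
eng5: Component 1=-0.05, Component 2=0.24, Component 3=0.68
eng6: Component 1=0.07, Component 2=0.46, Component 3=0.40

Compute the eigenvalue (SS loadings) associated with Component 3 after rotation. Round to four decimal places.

1.3279

SS loadings for Component 3 = (-0.42)² + 0.71² + 0.15² + 0.05² + 0.68² + 0.40² = 0.1764 + 0.5041 + 0.0225 + 0.0025 + 0.4624 + 0.1600 = 1.3279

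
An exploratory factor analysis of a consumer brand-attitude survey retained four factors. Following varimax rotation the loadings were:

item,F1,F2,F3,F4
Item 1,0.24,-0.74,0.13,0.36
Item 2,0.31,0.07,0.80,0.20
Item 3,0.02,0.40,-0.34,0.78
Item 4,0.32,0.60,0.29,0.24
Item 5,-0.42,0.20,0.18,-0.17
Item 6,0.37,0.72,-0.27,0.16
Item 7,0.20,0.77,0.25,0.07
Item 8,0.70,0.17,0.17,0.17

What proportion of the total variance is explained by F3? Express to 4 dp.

0.1317

SS loadings for F3 = 0.13² + 0.80² + (-0.34)² + 0.29² + 0.18² + (-0.27)² + 0.25² + 0.17² = 1.0533
Proportion of variance = 1.0533 / 8 = 0.1317.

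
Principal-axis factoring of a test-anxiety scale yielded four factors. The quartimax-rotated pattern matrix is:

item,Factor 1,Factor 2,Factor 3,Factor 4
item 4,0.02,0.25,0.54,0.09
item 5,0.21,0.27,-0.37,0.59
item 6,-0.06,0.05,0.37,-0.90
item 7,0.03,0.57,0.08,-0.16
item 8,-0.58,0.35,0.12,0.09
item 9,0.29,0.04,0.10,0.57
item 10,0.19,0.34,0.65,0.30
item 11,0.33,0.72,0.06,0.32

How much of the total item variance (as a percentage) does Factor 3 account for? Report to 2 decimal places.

12.78%

SS loadings for Factor 3 = 0.54² + (-0.37)² + 0.37² + 0.08² + 0.12² + 0.10² + 0.65² + 0.06² = 1.0223
With 8 standardized items, total variance = 8. Proportion = 1.0223/8 = 0.1278 → 12.78%.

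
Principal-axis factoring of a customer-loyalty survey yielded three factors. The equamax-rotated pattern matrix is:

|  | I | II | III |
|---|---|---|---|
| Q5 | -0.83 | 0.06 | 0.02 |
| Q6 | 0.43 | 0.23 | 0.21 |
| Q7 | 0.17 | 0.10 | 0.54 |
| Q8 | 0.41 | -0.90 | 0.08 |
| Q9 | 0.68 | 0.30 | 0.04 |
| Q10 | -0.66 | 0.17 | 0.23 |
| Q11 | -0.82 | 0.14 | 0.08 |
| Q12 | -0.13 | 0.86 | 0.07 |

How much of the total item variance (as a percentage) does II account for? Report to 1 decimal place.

SS loadings for II = 0.06² + 0.23² + 0.10² + (-0.90)² + 0.30² + 0.17² + 0.14² + 0.86² = 1.7546
With 8 standardized items, total variance = 8. Proportion = 1.7546/8 = 0.2193 → 21.93%.

21.9%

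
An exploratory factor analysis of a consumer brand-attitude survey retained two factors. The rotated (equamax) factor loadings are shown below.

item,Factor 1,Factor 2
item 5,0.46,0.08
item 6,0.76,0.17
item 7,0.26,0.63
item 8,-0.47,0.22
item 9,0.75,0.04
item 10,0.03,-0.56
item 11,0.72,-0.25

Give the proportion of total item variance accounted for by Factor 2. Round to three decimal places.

SS loadings for Factor 2 = 0.08² + 0.17² + 0.63² + 0.22² + 0.04² + (-0.56)² + (-0.25)² = 0.8583
Proportion of variance = 0.8583 / 7 = 0.1226.

0.123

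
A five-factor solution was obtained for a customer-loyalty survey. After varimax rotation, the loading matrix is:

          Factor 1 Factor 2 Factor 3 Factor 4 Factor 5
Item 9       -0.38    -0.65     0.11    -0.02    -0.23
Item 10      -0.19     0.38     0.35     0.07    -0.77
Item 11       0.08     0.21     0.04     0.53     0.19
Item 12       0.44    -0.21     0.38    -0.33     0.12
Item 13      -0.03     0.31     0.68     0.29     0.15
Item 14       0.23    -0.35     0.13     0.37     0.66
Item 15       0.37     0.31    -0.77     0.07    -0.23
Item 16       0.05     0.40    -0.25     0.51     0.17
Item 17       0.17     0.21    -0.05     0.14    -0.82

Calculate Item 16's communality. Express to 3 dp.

h² = 0.05² + 0.40² + (-0.25)² + 0.51² + 0.17² = 0.0025 + 0.1600 + 0.0625 + 0.2601 + 0.0289 = 0.5140

0.514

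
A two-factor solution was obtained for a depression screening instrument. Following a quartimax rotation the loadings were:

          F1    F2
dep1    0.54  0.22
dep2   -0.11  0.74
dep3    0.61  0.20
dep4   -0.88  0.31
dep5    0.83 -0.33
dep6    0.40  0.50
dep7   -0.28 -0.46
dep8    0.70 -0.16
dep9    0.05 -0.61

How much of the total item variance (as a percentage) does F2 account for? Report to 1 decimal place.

SS loadings for F2 = 0.22² + 0.74² + 0.20² + 0.31² + (-0.33)² + 0.50² + (-0.46)² + (-0.16)² + (-0.61)² = 1.7003
With 9 standardized items, total variance = 9. Proportion = 1.7003/9 = 0.1889 → 18.89%.

18.9%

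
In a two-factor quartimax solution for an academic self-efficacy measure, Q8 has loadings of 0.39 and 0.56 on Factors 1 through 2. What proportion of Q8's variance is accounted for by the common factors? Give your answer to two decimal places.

0.47

h² = 0.39² + 0.56² = 0.1521 + 0.3136 = 0.4657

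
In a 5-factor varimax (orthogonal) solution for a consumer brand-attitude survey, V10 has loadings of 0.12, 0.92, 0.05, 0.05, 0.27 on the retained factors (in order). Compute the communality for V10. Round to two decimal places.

h² = 0.12² + 0.92² + 0.05² + 0.05² + 0.27² = 0.0144 + 0.8464 + 0.0025 + 0.0025 + 0.0729 = 0.9387

0.94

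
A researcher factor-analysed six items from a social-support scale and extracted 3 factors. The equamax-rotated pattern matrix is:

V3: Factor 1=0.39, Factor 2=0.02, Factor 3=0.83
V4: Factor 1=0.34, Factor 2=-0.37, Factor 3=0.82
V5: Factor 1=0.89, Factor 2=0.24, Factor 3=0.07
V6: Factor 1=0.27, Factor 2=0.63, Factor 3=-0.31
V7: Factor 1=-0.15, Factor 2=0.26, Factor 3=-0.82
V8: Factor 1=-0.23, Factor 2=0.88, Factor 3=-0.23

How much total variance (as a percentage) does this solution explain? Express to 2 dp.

SS loadings by factor: 1.2081, 1.4338, 2.1876; total = 4.8295.
Total variance with 6 standardized items is 6, so the solution explains 4.8295/6 = 0.8049 = 80.49%.

80.49%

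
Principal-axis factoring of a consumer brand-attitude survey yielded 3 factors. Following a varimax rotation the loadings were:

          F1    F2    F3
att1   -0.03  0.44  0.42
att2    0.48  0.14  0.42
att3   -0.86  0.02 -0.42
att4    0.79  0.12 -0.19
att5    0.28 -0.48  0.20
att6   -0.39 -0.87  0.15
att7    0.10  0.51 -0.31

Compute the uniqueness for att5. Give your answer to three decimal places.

0.651

h² = 0.28² + (-0.48)² + 0.20² = 0.0784 + 0.2304 + 0.0400 = 0.3488
Uniqueness u² = 1 − h² = 1 − 0.3488 = 0.6512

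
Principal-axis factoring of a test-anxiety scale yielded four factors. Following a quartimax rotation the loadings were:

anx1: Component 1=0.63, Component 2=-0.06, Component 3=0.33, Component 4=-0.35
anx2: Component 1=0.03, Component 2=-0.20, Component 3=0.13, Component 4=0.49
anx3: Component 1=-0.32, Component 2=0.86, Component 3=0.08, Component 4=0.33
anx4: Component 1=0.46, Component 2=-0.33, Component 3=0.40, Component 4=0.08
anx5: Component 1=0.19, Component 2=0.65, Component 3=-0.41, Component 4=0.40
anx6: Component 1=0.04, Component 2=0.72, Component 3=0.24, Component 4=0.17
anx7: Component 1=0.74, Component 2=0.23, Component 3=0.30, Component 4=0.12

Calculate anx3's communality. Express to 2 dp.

0.96

h² = (-0.32)² + 0.86² + 0.08² + 0.33² = 0.1024 + 0.7396 + 0.0064 + 0.1089 = 0.9573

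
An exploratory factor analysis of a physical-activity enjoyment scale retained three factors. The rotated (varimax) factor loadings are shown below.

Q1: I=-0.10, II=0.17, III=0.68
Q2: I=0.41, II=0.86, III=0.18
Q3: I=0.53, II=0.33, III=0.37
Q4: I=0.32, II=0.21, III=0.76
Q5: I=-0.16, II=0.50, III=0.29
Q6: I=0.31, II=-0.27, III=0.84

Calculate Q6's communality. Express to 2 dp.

h² = 0.31² + (-0.27)² + 0.84² = 0.0961 + 0.0729 + 0.7056 = 0.8746

0.87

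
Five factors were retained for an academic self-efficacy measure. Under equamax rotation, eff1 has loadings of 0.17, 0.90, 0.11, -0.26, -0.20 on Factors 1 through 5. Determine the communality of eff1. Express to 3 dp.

0.959

h² = 0.17² + 0.90² + 0.11² + (-0.26)² + (-0.20)² = 0.0289 + 0.8100 + 0.0121 + 0.0676 + 0.0400 = 0.9586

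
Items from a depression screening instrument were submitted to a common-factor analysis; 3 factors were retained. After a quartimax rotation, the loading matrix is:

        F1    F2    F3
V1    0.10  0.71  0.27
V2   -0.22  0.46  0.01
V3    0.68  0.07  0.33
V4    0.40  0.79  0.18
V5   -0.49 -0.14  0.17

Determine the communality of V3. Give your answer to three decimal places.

h² = 0.68² + 0.07² + 0.33² = 0.4624 + 0.0049 + 0.1089 = 0.5762

0.576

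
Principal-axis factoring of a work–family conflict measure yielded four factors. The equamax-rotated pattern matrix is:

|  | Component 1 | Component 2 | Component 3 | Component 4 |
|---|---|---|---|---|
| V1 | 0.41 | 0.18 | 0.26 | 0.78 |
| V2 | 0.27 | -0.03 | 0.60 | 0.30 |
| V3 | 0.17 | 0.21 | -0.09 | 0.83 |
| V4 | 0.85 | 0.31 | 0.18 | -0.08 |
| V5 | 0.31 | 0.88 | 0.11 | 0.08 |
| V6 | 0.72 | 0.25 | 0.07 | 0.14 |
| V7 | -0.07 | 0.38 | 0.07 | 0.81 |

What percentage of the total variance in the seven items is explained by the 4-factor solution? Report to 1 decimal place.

Communalities: 0.8765, 0.5238, 0.7700, 0.8574, 0.8890, 0.6054, 0.8103; Σh² = 5.3324.
Total variance with 7 standardized items is 7, so the solution explains 5.3324/7 = 0.7618 = 76.18%.

76.2%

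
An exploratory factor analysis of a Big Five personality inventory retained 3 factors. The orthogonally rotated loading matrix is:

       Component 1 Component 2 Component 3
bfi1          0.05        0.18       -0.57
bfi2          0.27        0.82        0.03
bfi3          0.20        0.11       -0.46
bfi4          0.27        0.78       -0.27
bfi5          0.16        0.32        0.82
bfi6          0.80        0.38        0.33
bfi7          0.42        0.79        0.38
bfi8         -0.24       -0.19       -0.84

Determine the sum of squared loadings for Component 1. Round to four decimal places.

SS loadings for Component 1 = 0.05² + 0.27² + 0.20² + 0.27² + 0.16² + 0.80² + 0.42² + (-0.24)² = 0.0025 + 0.0729 + 0.0400 + 0.0729 + 0.0256 + 0.6400 + 0.1764 + 0.0576 = 1.0879

1.0879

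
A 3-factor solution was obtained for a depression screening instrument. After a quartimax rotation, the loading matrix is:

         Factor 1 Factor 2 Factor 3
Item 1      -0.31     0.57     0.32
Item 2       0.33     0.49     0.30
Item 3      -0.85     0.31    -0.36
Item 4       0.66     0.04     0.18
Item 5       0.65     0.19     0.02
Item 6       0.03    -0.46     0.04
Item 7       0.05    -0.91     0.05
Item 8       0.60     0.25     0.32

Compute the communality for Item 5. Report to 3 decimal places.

0.459

h² = 0.65² + 0.19² + 0.02² = 0.4225 + 0.0361 + 0.0004 = 0.4590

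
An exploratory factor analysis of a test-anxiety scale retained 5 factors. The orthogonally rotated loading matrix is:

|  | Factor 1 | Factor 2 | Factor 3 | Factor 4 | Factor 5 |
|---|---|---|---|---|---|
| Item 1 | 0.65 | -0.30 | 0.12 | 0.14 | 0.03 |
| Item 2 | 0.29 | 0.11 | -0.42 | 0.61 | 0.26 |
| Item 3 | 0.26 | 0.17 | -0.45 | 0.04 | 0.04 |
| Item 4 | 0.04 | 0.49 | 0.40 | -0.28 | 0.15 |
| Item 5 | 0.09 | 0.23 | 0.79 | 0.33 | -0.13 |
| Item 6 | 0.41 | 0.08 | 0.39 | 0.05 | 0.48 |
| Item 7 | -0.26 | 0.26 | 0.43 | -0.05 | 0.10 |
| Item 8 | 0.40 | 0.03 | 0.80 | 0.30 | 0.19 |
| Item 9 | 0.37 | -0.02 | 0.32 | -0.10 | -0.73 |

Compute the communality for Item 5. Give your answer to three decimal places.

h² = 0.09² + 0.23² + 0.79² + 0.33² + (-0.13)² = 0.0081 + 0.0529 + 0.6241 + 0.1089 + 0.0169 = 0.8109

0.811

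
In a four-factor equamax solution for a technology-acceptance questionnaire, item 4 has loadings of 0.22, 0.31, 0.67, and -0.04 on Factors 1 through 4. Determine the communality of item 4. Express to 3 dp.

h² = 0.22² + 0.31² + 0.67² + (-0.04)² = 0.0484 + 0.0961 + 0.4489 + 0.0016 = 0.5950

0.595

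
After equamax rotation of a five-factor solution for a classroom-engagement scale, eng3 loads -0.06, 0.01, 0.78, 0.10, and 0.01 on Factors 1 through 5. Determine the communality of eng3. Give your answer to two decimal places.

h² = (-0.06)² + 0.01² + 0.78² + 0.10² + 0.01² = 0.0036 + 0.0001 + 0.6084 + 0.0100 + 0.0001 = 0.6222

0.62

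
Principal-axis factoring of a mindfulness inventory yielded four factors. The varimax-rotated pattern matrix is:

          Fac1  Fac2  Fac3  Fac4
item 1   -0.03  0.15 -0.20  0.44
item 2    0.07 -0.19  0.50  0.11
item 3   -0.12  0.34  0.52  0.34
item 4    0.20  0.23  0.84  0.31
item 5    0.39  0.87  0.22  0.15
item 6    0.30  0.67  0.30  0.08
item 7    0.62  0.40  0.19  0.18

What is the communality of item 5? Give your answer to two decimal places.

0.98

h² = 0.39² + 0.87² + 0.22² + 0.15² = 0.1521 + 0.7569 + 0.0484 + 0.0225 = 0.9799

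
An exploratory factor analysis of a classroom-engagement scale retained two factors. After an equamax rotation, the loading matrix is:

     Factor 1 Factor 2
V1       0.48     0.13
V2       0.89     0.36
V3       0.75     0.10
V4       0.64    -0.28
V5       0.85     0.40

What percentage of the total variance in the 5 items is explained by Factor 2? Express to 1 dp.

7.9%

SS loadings for Factor 2 = 0.13² + 0.36² + 0.10² + (-0.28)² + 0.40² = 0.3949
With 5 standardized items, total variance = 5. Proportion = 0.3949/5 = 0.0790 → 7.90%.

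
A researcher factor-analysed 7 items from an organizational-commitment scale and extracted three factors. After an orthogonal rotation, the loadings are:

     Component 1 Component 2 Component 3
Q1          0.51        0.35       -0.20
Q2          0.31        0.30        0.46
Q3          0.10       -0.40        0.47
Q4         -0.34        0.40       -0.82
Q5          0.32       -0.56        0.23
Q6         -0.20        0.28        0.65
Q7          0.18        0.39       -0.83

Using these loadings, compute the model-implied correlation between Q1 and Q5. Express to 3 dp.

-0.079

r̂ = Σ λ_i·λ_j across factors = (0.51)(0.32) + (0.35)(-0.56) + (-0.20)(0.23)
  = +0.1632 -0.1960 -0.0460 = -0.0788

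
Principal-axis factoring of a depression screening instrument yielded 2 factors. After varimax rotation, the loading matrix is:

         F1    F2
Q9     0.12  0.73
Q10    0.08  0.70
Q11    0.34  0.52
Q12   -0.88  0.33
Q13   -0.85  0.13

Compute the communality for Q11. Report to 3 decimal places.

h² = 0.34² + 0.52² = 0.1156 + 0.2704 = 0.3860

0.386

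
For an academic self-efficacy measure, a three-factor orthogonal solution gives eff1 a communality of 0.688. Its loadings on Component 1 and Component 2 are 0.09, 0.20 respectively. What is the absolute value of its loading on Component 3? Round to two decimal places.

0.80

Under orthogonal rotation h² = Σλ², so λ_Component 3² = h² − (0.0481) = 0.688 − 0.0481 = 0.6399.
|λ| = √0.6399 = 0.7999.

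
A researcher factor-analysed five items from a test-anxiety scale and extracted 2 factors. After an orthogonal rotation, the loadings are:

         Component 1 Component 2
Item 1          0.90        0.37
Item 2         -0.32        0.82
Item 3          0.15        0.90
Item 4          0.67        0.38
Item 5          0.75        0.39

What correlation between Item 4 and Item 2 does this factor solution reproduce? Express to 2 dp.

r̂ = Σ λ_i·λ_j across factors = (0.67)(-0.32) + (0.38)(0.82)
  = -0.2144 +0.3116 = 0.0972

0.10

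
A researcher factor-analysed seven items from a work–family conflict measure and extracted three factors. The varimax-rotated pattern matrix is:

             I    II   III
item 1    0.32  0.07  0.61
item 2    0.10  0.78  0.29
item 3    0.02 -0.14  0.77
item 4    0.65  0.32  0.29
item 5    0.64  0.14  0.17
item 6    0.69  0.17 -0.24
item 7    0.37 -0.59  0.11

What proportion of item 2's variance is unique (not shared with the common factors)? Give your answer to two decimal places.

0.30

h² = 0.10² + 0.78² + 0.29² = 0.0100 + 0.6084 + 0.0841 = 0.7025
Uniqueness u² = 1 − h² = 1 − 0.7025 = 0.2975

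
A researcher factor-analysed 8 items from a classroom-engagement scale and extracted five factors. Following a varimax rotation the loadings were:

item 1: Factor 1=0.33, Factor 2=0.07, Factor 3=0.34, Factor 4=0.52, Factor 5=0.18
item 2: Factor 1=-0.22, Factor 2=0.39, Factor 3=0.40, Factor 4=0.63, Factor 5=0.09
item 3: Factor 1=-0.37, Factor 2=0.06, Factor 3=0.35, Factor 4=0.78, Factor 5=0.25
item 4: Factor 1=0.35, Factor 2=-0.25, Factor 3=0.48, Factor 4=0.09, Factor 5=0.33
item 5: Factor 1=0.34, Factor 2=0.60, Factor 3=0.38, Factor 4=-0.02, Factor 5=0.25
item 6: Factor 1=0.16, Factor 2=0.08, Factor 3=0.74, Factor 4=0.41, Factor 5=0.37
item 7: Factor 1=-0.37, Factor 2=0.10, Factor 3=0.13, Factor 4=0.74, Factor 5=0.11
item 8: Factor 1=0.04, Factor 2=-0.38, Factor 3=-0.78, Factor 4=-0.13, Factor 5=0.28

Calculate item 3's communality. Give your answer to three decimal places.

h² = (-0.37)² + 0.06² + 0.35² + 0.78² + 0.25² = 0.1369 + 0.0036 + 0.1225 + 0.6084 + 0.0625 = 0.9339

0.934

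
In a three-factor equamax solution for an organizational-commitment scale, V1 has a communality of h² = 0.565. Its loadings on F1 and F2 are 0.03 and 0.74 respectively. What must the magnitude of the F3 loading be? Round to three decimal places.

0.128

Under orthogonal rotation h² = Σλ², so λ_F3² = h² − (0.5485) = 0.565 − 0.5485 = 0.0165.
|λ| = √0.0165 = 0.1285.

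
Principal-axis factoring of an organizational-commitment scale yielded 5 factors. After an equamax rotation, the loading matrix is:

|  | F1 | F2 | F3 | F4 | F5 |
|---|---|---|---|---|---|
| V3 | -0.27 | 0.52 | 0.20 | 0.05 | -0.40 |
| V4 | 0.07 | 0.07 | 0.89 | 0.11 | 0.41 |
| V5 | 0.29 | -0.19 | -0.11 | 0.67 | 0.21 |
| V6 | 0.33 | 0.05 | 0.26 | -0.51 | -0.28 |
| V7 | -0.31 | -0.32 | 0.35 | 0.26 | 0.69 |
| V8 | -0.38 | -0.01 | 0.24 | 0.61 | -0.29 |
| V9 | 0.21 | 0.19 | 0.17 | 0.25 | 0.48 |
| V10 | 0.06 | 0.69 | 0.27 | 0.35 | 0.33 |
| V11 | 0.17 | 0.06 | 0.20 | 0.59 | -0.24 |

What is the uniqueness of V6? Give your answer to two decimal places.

0.48

h² = 0.33² + 0.05² + 0.26² + (-0.51)² + (-0.28)² = 0.1089 + 0.0025 + 0.0676 + 0.2601 + 0.0784 = 0.5175
Uniqueness u² = 1 − h² = 1 − 0.5175 = 0.4825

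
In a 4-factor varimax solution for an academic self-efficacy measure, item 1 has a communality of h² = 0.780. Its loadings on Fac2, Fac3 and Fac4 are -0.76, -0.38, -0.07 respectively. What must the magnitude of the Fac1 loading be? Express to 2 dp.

Under orthogonal rotation h² = Σλ², so λ_Fac1² = h² − (0.7269) = 0.780 − 0.7269 = 0.0531.
|λ| = √0.0531 = 0.2304.

0.23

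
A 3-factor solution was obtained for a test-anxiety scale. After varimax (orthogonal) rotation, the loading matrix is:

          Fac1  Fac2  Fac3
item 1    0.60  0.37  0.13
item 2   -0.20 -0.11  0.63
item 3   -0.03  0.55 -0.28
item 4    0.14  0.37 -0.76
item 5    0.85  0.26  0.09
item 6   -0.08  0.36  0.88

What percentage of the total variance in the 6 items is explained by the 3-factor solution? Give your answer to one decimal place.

63.1%

SS loadings by factor: 1.1494, 0.7856, 1.8523; total = 3.7873.
Total variance with 6 standardized items is 6, so the solution explains 3.7873/6 = 0.6312 = 63.12%.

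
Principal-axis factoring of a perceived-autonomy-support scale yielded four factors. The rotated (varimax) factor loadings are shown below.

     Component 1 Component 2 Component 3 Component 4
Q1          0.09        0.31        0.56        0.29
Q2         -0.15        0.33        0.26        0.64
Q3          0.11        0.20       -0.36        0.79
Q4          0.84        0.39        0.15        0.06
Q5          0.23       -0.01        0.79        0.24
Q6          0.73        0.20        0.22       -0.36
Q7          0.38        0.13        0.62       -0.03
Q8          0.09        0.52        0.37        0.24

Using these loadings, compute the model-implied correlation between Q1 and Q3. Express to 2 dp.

0.10

r̂ = Σ λ_i·λ_j across factors = (0.09)(0.11) + (0.31)(0.20) + (0.56)(-0.36) + (0.29)(0.79)
  = +0.0099 +0.0620 -0.2016 +0.2291 = 0.0994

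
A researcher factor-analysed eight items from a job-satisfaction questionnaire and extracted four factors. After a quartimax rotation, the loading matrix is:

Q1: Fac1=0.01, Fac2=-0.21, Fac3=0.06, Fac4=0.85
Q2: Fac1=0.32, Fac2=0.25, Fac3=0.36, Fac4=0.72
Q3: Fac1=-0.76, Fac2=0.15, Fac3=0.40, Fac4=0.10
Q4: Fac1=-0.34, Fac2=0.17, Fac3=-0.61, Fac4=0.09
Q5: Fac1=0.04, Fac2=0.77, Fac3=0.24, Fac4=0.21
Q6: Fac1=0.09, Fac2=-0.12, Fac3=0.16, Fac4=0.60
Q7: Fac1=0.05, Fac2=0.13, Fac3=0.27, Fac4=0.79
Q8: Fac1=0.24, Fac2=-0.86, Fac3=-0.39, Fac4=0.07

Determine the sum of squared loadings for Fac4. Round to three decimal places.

2.292

SS loadings for Fac4 = 0.85² + 0.72² + 0.10² + 0.09² + 0.21² + 0.60² + 0.79² + 0.07² = 0.7225 + 0.5184 + 0.0100 + 0.0081 + 0.0441 + 0.3600 + 0.6241 + 0.0049 = 2.2921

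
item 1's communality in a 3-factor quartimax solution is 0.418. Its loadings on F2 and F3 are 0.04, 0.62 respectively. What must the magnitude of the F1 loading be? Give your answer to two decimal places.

0.18

Under orthogonal rotation h² = Σλ², so λ_F1² = h² − (0.3860) = 0.418 − 0.3860 = 0.0320.
|λ| = √0.0320 = 0.1789.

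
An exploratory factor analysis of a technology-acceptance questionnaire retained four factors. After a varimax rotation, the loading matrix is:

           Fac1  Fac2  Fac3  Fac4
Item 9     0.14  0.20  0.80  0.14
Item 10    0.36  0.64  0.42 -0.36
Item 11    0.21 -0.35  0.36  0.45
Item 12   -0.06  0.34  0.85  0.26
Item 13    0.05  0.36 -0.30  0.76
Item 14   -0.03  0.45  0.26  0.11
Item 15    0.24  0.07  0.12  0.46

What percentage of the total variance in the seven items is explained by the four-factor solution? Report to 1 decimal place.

62.1%

SS loadings by factor: 0.2579, 1.0247, 1.8405, 1.2206; total = 4.3437.
Total variance with 7 standardized items is 7, so the solution explains 4.3437/7 = 0.6205 = 62.05%.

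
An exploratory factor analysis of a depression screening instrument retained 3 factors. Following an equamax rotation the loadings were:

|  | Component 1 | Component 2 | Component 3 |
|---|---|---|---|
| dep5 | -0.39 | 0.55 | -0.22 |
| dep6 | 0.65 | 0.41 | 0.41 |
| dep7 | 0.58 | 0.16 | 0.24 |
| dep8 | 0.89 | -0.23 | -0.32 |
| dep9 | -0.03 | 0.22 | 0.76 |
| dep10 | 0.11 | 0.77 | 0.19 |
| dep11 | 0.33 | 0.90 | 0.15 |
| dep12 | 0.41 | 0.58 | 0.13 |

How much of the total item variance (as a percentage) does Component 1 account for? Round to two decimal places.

24.91%

SS loadings for Component 1 = (-0.39)² + 0.65² + 0.58² + 0.89² + (-0.03)² + 0.11² + 0.33² + 0.41² = 1.9931
With 8 standardized items, total variance = 8. Proportion = 1.9931/8 = 0.2491 → 24.91%.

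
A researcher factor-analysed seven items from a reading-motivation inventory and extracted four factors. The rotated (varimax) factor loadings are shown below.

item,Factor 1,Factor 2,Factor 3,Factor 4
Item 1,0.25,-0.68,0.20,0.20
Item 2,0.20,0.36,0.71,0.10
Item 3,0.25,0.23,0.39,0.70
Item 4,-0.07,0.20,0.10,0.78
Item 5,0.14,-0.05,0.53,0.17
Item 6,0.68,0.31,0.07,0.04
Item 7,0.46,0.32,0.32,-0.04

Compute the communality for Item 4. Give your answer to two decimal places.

h² = (-0.07)² + 0.20² + 0.10² + 0.78² = 0.0049 + 0.0400 + 0.0100 + 0.6084 = 0.6633

0.66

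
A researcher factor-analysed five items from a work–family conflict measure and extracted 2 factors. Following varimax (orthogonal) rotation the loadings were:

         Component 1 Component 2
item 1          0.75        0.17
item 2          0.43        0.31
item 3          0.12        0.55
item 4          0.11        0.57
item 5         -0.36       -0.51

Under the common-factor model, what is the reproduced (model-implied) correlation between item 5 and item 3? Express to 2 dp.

-0.32

r̂ = Σ λ_i·λ_j across factors = (-0.36)(0.12) + (-0.51)(0.55)
  = -0.0432 -0.2805 = -0.3237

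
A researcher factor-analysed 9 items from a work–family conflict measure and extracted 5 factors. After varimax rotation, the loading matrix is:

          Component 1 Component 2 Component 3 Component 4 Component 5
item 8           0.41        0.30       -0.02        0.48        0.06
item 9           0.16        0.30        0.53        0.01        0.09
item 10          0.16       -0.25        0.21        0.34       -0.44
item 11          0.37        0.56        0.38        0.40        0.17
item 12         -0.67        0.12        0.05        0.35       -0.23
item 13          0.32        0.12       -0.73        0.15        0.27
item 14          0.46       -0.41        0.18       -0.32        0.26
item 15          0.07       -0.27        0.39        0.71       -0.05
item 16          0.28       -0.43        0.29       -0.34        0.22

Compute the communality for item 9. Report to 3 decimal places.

0.405

h² = 0.16² + 0.30² + 0.53² + 0.01² + 0.09² = 0.0256 + 0.0900 + 0.2809 + 0.0001 + 0.0081 = 0.4047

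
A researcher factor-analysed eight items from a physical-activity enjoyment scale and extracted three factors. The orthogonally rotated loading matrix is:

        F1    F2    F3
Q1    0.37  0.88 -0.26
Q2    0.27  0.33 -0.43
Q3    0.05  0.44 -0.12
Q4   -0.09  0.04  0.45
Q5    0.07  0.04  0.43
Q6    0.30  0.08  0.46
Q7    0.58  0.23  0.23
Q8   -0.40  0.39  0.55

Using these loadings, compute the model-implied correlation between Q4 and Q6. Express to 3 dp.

0.183

r̂ = Σ λ_i·λ_j across factors = (-0.09)(0.30) + (0.04)(0.08) + (0.45)(0.46)
  = -0.0270 +0.0032 +0.2070 = 0.1832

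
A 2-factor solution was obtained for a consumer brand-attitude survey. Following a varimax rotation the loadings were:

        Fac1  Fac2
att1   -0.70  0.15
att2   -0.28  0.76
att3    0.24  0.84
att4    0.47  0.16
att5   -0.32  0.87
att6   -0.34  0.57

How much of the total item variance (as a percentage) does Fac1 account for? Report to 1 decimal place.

17.7%

SS loadings for Fac1 = (-0.70)² + (-0.28)² + 0.24² + 0.47² + (-0.32)² + (-0.34)² = 1.0649
With 6 standardized items, total variance = 6. Proportion = 1.0649/6 = 0.1775 → 17.75%.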